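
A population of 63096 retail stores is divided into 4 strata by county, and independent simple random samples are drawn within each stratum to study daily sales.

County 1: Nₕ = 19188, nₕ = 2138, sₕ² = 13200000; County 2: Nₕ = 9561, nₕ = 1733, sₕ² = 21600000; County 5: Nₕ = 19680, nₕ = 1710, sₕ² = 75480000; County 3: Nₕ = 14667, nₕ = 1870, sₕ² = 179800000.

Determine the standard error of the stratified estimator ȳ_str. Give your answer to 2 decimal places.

Var(ȳ_str) = Σₕ Wₕ²(1 − fₕ)sₕ²/nₕ with Wₕ = Nₕ/N, N = 63096.
County 1: Wₕ = 0.30410803; term = 0.30410803²·(1 − 0.11142381)·13200000/2138 = 507.36052.
County 2: Wₕ = 0.15153100; term = 0.15153100²·(1 − 0.18125719)·21600000/1733 = 234.31801.
County 5: Wₕ = 0.31190567; term = 0.31190567²·(1 − 0.08689024)·75480000/1710 = 3921.0763.
County 3: Wₕ = 0.23245531; term = 0.23245531²·(1 − 0.12749710)·179800000/1870 = 4533.0853.
Sum = 9195.8401.
SE = √(9195.8401) = 95.89.

95.89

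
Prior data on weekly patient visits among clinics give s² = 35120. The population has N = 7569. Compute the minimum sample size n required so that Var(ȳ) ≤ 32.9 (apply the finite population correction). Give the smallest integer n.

Without fpc, n₀ = s²/D = 35120/32.9 = 1067.4772.
With fpc, (1 − n/N)·s²/n ≤ D requires n ≥ n₀/(1 + n₀/N) = 1067.4772/(1 + 1067.4772/7569) = 935.5360.
Rounding up, n = 936.

936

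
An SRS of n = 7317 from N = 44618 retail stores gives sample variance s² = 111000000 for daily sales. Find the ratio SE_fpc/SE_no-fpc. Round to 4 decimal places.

f = n/N = 7317/44618 = 0.16399211.
SE_no-fpc = √(s²/n) = 123.16717; SE_fpc = √((1−f)s²/n) = 112.61601.
Ratio = √(1−f) = 0.91433467.

0.9143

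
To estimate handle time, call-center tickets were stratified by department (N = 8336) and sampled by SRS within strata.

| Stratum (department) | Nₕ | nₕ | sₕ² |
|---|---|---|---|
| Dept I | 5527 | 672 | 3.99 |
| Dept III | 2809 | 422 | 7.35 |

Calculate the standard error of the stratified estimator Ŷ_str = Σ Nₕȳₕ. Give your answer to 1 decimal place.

525.5

Var(Ŷ_str) = Σₕ Nₕ²(1 − fₕ)sₕ²/nₕ.
Dept I: 5527²·(1 − 672/5527)·3.99/672 = 159324.41.
Dept III: 2809²·(1 − 422/2809)·7.35/422 = 116782.84.
Sum = 276107.25.
SE = √(276107.25) = 525.5.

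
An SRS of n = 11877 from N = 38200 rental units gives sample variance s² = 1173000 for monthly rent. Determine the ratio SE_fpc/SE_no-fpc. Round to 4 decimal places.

0.8301

f = n/N = 11877/38200 = 0.31091623.
SE_no-fpc = √(s²/n) = 9.937923; SE_fpc = √((1−f)s²/n) = 8.2495762.
Ratio = √(1−f) = 0.83011070.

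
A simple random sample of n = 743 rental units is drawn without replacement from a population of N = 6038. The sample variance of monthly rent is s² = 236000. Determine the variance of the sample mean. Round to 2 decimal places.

Under SRS without replacement, Var(ȳ) = (1 − f)·s²/n with f = n/N = 743/6038 = 0.12305399.
Var(ȳ) = (1 − 0.12305399)·236000/743 = 0.87694601·317.63122 = 278.54543.

278.55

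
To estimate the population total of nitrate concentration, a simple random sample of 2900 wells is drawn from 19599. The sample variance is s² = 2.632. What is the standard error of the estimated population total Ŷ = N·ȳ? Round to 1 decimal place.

545.0

Var(Ŷ) = N²·Var(ȳ) = N²·(1 − n/N)·s²/n.
f = 2900/19599 = 0.14796673; Var(ȳ) = 0.85203327·2.632/2900 = 7.7329364 × 10^-4.
Var(Ŷ) = 19599² · (7.7329364 × 10^-4) = 297038.17.
SE(Ŷ) = √(297038.17) = 545.0.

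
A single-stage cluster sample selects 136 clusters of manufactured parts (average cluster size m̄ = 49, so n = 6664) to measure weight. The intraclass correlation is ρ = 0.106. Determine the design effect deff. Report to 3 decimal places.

deff = 1 + (49 − 1)·0.106 = 1 + 5.088 = 6.088.

6.088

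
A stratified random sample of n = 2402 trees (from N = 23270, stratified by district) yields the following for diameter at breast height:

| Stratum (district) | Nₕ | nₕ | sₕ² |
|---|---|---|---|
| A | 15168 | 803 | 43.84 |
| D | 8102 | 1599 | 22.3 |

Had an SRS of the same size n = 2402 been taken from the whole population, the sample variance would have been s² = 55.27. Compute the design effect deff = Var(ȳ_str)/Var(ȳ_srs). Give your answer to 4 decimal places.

1.1304

Var(ȳ_str) = Σ Wₕ²(1−fₕ)sₕ²/nₕ with Wₕ = Nₕ/23270:
  A: (15168/23270)²·(1−803/15168)·43.84/803 = 0.021968287
  D: (8102/23270)²·(1−1599/8102)·22.3/1599 = 0.0013569681
  → Var(ȳ_str) = 0.023325255.
Var(ȳ_srs) = (1 − 2402/23270)·55.27/2402 = 0.020634831.
deff = 0.023325255 / 0.020634831 = 1.1304.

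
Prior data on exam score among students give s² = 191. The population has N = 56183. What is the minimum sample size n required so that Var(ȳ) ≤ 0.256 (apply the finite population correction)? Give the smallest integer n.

737

Without fpc, n₀ = s²/D = 191/0.256 = 746.0938.
With fpc, (1 − n/N)·s²/n ≤ D requires n ≥ n₀/(1 + n₀/N) = 746.0938/(1 + 746.0938/56183) = 736.3157.
Rounding up, n = 737.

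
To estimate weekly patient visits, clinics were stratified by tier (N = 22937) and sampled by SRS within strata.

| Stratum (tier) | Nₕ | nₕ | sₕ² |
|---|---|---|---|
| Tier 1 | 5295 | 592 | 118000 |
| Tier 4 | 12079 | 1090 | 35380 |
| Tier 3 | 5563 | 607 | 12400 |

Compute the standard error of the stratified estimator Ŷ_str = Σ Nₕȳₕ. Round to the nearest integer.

Var(Ŷ_str) = Σₕ Nₕ²(1 − fₕ)sₕ²/nₕ.
Tier 1: 5295²·(1 − 592/5295)·118000/592 = 4.9636511 × 10^9.
Tier 4: 12079²·(1 − 1090/12079)·35380/1090 = 4.3084443 × 10^9.
Tier 3: 5563²·(1 − 607/5563)·12400/607 = 5.6321388 × 10^8.
Sum = 9.8353093 × 10^9.
SE = √(9.8353093 × 10^9) = 99173.

99173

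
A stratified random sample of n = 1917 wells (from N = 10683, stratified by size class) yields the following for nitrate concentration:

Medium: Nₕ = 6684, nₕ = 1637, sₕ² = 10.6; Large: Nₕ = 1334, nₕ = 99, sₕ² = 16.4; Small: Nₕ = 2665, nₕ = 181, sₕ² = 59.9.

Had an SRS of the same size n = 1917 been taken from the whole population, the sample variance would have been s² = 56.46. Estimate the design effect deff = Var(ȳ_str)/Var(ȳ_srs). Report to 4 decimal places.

Var(ȳ_str) = Σ Wₕ²(1−fₕ)sₕ²/nₕ with Wₕ = Nₕ/10683:
  Medium: (6684/10683)²·(1−1637/6684)·10.6/1637 = 0.0019139936
  Large: (1334/10683)²·(1−99/1334)·16.4/99 = 0.0023913601
  Small: (2665/10683)²·(1−181/2665)·59.9/181 = 0.019195994
  → Var(ȳ_str) = 0.023501348.
Var(ȳ_srs) = (1 − 1917/10683)·56.46/1917 = 0.024167237.
deff = 0.023501348 / 0.024167237 = 0.9724.

0.9724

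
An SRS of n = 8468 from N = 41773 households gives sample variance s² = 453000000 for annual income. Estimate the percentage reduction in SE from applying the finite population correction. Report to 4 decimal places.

f = n/N = 8468/41773 = 0.20271467.
SE_no-fpc = √(s²/n) = 231.29097; SE_fpc = √((1−f)s²/n) = 206.52164.
Ratio = √(1−f) = 0.89290835. Reduction = 100·(1 − 0.89290835) = 10.7092%.

10.7092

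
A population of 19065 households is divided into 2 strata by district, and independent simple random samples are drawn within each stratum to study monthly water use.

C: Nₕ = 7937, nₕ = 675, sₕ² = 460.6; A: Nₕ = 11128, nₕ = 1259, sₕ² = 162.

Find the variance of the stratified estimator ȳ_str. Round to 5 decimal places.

0.14709

Var(ȳ_str) = Σₕ Wₕ²(1 − fₕ)sₕ²/nₕ with Wₕ = Nₕ/N, N = 19065.
C: Wₕ = 0.41631261; term = 0.41631261²·(1 − 0.08504473)·460.6/675 = 0.10820795.
A: Wₕ = 0.58368739; term = 0.58368739²·(1 − 0.11313803)·162/1259 = 0.03887818.
Sum = 0.14708613.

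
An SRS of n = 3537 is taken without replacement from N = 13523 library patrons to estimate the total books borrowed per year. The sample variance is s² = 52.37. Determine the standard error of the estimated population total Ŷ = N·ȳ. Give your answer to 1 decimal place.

1414.0

Var(Ŷ) = N²·Var(ȳ) = N²·(1 − n/N)·s²/n.
f = 3537/13523 = 0.26155439; Var(ȳ) = 0.73844561·52.37/3537 = 0.010933672.
Var(Ŷ) = 13523² · 0.010933672 = 1.9994573 × 10^6.
SE(Ŷ) = √(1.9994573 × 10^6) = 1414.0.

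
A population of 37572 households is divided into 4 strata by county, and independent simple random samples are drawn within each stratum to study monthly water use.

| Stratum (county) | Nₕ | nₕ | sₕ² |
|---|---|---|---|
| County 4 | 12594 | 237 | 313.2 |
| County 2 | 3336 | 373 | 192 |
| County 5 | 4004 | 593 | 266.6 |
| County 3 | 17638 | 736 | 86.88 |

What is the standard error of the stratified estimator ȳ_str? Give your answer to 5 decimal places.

Var(ȳ_str) = Σₕ Wₕ²(1 − fₕ)sₕ²/nₕ with Wₕ = Nₕ/N, N = 37572.
County 4: Wₕ = 0.33519642; term = 0.33519642²·(1 − 0.01881848)·313.2/237 = 0.14568724.
County 2: Wₕ = 0.08878952; term = 0.08878952²·(1 − 0.11181055)·192/373 = 0.0036043044.
County 5: Wₕ = 0.10656872; term = 0.10656872²·(1 − 0.14810190)·266.6/593 = 0.004349633.
County 3: Wₕ = 0.46944533; term = 0.46944533²·(1 − 0.04172809)·86.88/736 = 0.024928767.
Sum = 0.17856994.
SE = √(0.17856994) = 0.42258.

0.42258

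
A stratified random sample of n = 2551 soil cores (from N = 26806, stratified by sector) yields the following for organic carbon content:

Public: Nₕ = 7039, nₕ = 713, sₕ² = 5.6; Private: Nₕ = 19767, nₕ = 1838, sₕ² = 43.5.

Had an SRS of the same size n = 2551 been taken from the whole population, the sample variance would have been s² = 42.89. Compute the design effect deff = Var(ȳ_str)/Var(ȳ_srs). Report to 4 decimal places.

0.7993

Var(ȳ_str) = Σ Wₕ²(1−fₕ)sₕ²/nₕ with Wₕ = Nₕ/26806:
  Public: (7039/26806)²·(1−713/7039)·5.6/713 = 4.8671488 × 10^-4
  Private: (19767/26806)²·(1−1838/19767)·43.5/1838 = 0.011672841
  → Var(ȳ_str) = 0.012159556.
Var(ȳ_srs) = (1 − 2551/26806)·42.89/2551 = 0.015213.
deff = 0.012159556 / 0.015213 = 0.7993.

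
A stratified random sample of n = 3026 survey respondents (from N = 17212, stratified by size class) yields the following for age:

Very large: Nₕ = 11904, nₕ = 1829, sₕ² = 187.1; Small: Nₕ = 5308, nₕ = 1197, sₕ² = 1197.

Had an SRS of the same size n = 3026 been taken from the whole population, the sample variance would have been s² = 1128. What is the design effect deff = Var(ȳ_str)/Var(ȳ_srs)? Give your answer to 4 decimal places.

Var(ȳ_str) = Σ Wₕ²(1−fₕ)sₕ²/nₕ with Wₕ = Nₕ/17212:
  Very large: (11904/17212)²·(1−1829/11904)·187.1/1829 = 0.041412875
  Small: (5308/17212)²·(1−1197/5308)·1197/1197 = 0.073657287
  → Var(ȳ_str) = 0.11507016.
Var(ȳ_srs) = (1 − 3026/17212)·1128/3026 = 0.30723366.
deff = 0.11507016 / 0.30723366 = 0.3745.

0.3745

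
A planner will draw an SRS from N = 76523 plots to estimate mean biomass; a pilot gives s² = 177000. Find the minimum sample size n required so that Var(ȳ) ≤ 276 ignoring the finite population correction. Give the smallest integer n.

642

Without fpc, n₀ = s²/D = 177000/276 = 641.3043.
Rounding up, n = 642.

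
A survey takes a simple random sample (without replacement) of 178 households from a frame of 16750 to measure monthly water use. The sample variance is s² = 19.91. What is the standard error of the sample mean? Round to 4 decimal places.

0.3327

Under SRS without replacement, Var(ȳ) = (1 − f)·s²/n with f = n/N = 178/16750 = 0.01062687.
Var(ȳ) = (1 − 0.01062687)·19.91/178 = 0.98937313·0.11185393 = 0.11066528.
SE(ȳ) = √(0.11066528) = 0.3327.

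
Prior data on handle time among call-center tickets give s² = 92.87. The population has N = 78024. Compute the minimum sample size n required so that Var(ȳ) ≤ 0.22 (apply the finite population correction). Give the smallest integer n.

420

Without fpc, n₀ = s²/D = 92.87/0.22 = 422.1364.
With fpc, (1 − n/N)·s²/n ≤ D requires n ≥ n₀/(1 + n₀/N) = 422.1364/(1 + 422.1364/78024) = 419.8648.
Rounding up, n = 420.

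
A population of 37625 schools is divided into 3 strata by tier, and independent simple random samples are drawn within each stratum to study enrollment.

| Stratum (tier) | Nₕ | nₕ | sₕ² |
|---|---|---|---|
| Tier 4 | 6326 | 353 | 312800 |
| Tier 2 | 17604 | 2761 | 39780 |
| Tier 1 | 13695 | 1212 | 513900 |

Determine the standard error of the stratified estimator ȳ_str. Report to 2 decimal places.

8.80

Var(ȳ_str) = Σₕ Wₕ²(1 − fₕ)sₕ²/nₕ with Wₕ = Nₕ/N, N = 37625.
Tier 4: Wₕ = 0.16813289; term = 0.16813289²·(1 − 0.05580145)·312800/353 = 23.651611.
Tier 2: Wₕ = 0.46788040; term = 0.46788040²·(1 − 0.15683935)·39780/2761 = 2.6593678.
Tier 1: Wₕ = 0.36398671; term = 0.36398671²·(1 − 0.08849945)·513900/1212 = 51.204012.
Sum = 77.514991.
SE = √(77.514991) = 8.80.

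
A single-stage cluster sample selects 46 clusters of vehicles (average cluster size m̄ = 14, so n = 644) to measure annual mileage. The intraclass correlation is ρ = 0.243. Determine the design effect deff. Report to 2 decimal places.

deff = 1 + (14 − 1)·0.243 = 1 + 3.159 = 4.159.

4.16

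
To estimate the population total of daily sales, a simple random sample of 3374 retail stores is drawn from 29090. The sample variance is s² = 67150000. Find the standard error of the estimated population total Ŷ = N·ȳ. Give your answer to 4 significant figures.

3.859 × 10^6

Var(Ŷ) = N²·Var(ȳ) = N²·(1 − n/N)·s²/n.
f = 3374/29090 = 0.11598487; Var(ȳ) = 0.88401513·67150000/3374 = 17593.84.
Var(Ŷ) = 29090² · 17593.84 = 1.4888402 × 10^13.
SE(Ŷ) = √(1.4888402 × 10^13) = 3.859 × 10^6.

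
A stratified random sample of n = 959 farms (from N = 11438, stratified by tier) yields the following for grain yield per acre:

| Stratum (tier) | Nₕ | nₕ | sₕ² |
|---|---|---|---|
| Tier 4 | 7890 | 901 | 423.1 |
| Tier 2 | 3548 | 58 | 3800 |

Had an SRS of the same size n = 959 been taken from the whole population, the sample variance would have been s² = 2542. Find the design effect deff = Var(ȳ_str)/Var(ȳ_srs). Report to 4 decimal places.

2.6350

Var(ȳ_str) = Σ Wₕ²(1−fₕ)sₕ²/nₕ with Wₕ = Nₕ/11438:
  Tier 4: (7890/11438)²·(1−901/7890)·423.1/901 = 0.1979293
  Tier 2: (3548/11438)²·(1−58/3548)·3800/58 = 6.2010389
  → Var(ȳ_str) = 6.3989682.
Var(ȳ_srs) = (1 − 959/11438)·2542/959 = 2.4284361.
deff = 6.3989682 / 2.4284361 = 2.6350.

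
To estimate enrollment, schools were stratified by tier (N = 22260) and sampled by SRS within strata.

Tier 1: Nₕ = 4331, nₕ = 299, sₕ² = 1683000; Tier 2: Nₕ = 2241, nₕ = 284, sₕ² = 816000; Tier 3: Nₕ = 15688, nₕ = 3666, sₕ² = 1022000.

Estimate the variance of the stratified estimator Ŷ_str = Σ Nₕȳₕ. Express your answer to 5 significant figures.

Var(Ŷ_str) = Σₕ Nₕ²(1 − fₕ)sₕ²/nₕ.
Tier 1: 4331²·(1 − 299/4331)·1683000/299 = 9.8292784 × 10^10.
Tier 2: 2241²·(1 − 284/2241)·816000/284 = 1.2600985 × 10^10.
Tier 3: 15688²·(1 − 3666/15688)·1022000/3666 = 5.257784 × 10^10.
Sum = 1.6347161 × 10^11.

1.6347 × 10^11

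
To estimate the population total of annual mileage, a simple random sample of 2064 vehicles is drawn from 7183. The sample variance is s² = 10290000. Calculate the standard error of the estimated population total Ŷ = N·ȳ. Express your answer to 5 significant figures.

428150

Var(Ŷ) = N²·Var(ȳ) = N²·(1 − n/N)·s²/n.
f = 2064/7183 = 0.28734512; Var(ȳ) = 0.71265488·10290000/2064 = 3552.916.
Var(Ŷ) = 7183² · 3552.916 = 1.8331444 × 10^11.
SE(Ŷ) = √(1.8331444 × 10^11) = 428150.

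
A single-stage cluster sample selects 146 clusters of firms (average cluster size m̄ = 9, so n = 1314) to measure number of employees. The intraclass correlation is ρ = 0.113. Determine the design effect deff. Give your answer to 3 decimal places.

deff = 1 + (9 − 1)·0.113 = 1 + 0.904 = 1.904.

1.904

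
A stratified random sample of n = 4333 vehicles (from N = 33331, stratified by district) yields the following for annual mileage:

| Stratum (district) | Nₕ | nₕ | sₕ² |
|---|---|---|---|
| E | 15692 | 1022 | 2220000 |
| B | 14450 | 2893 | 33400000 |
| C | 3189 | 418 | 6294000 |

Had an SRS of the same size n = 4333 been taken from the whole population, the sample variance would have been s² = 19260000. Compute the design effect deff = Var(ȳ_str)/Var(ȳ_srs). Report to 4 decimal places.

0.5961

Var(ȳ_str) = Σ Wₕ²(1−fₕ)sₕ²/nₕ with Wₕ = Nₕ/33331:
  E: (15692/33331)²·(1−1022/15692)·2220000/1022 = 450.10497
  B: (14450/33331)²·(1−2893/14450)·33400000/2893 = 1735.4588
  C: (3189/33331)²·(1−418/3189)·6294000/418 = 119.76911
  → Var(ȳ_str) = 2305.3329.
Var(ȳ_srs) = (1 − 4333/33331)·19260000/4333 = 3867.1169.
deff = 2305.3329 / 3867.1169 = 0.5961.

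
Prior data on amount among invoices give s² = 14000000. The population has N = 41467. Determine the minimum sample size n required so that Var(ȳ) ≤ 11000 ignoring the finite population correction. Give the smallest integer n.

1273

Without fpc, n₀ = s²/D = 14000000/11000 = 1272.7273.
Rounding up, n = 1273.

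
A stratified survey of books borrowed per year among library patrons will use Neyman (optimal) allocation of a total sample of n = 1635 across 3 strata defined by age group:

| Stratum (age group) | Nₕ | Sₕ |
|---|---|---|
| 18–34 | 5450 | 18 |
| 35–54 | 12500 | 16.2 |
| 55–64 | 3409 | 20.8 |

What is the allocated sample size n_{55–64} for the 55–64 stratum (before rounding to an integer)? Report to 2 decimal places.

312.06

Neyman allocation: nₕ = n·NₕSₕ / Σⱼ NⱼSⱼ.
Σ NⱼSⱼ = 5450·18 + 12500·16.2 + 3409·20.8 = 371507.2.
n_{55–64} = 1635·3409·20.8 / 371507.2 = 312.06.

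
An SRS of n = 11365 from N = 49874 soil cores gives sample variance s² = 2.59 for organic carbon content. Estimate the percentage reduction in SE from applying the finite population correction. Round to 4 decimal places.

12.1293

f = n/N = 11365/49874 = 0.22787424.
SE_no-fpc = √(s²/n) = 0.015096114; SE_fpc = √((1−f)s²/n) = 0.013265059.
Ratio = √(1−f) = 0.87870687. Reduction = 100·(1 − 0.87870687) = 12.1293%.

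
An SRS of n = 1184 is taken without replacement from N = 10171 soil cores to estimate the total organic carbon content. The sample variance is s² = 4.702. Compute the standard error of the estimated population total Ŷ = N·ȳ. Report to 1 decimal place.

602.5

Var(Ŷ) = N²·Var(ȳ) = N²·(1 − n/N)·s²/n.
f = 1184/10171 = 0.11640940; Var(ȳ) = 0.88359060·4.702/1184 = 0.003508989.
Var(Ŷ) = 10171² · 0.003508989 = 363002.25.
SE(Ŷ) = √(363002.25) = 602.5.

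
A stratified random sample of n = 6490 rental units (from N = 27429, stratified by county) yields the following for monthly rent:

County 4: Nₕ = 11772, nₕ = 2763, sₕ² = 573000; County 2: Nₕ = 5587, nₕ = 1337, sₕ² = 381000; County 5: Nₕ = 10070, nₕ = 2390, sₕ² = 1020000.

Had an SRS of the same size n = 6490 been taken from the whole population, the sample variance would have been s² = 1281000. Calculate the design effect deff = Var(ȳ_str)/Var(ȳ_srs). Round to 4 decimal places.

Var(ȳ_str) = Σ Wₕ²(1−fₕ)sₕ²/nₕ with Wₕ = Nₕ/27429:
  County 4: (11772/27429)²·(1−2763/11772)·573000/2763 = 29.233487
  County 2: (5587/27429)²·(1−1337/5587)·381000/1337 = 8.9937585
  County 5: (10070/27429)²·(1−2390/10070)·1020000/2390 = 43.870543
  → Var(ȳ_str) = 82.097789.
Var(ȳ_srs) = (1 − 6490/27429)·1281000/6490 = 150.67819.
deff = 82.097789 / 150.67819 = 0.5449.

0.5449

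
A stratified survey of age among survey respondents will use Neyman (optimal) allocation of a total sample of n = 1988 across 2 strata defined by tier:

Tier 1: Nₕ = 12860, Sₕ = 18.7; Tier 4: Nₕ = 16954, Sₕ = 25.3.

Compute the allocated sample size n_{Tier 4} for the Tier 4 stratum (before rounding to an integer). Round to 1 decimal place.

1273.8

Neyman allocation: nₕ = n·NₕSₕ / Σⱼ NⱼSⱼ.
Σ NⱼSⱼ = 12860·18.7 + 16954·25.3 = 669418.2.
n_{Tier 4} = 1988·16954·25.3 / 669418.2 = 1273.8.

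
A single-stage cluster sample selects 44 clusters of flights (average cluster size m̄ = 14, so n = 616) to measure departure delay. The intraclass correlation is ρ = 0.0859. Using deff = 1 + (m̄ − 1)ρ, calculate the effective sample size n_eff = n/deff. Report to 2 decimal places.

291.02

deff = 1 + (14 − 1)·0.0859 = 1 + 1.1167 = 2.1167.
n_eff = 616 / 2.1167 = 291.02.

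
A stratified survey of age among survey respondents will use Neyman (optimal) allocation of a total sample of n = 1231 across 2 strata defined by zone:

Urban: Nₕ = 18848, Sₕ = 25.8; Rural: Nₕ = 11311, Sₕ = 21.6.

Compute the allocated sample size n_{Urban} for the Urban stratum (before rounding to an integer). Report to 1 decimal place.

819.3

Neyman allocation: nₕ = n·NₕSₕ / Σⱼ NⱼSⱼ.
Σ NⱼSⱼ = 18848·25.8 + 11311·21.6 = 730596.
n_{Urban} = 1231·18848·25.8 / 730596 = 819.3.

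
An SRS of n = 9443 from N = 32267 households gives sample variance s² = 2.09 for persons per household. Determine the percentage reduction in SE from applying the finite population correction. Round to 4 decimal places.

15.8960

f = n/N = 9443/32267 = 0.29265194.
SE_no-fpc = √(s²/n) = 0.014877095; SE_fpc = √((1−f)s²/n) = 0.01251223.
Ratio = √(1−f) = 0.84103987. Reduction = 100·(1 − 0.84103987) = 15.8960%.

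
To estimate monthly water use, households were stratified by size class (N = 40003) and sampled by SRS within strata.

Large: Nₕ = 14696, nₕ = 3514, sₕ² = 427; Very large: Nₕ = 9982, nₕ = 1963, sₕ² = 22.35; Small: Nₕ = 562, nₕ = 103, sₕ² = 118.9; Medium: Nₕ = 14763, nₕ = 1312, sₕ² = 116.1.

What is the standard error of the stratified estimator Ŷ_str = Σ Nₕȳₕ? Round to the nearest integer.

Var(Ŷ_str) = Σₕ Nₕ²(1 − fₕ)sₕ²/nₕ.
Large: 14696²·(1 − 3514/14696)·427/3514 = 1.9968468 × 10^7.
Very large: 9982²·(1 − 1963/9982)·22.35/1963 = 911370.58.
Small: 562²·(1 − 103/562)·118.9/103 = 297778.7.
Medium: 14763²·(1 − 1312/14763)·116.1/1312 = 1.7572258 × 10^7.
Sum = 3.8749875 × 10^7.
SE = √(3.8749875 × 10^7) = 6225.

6225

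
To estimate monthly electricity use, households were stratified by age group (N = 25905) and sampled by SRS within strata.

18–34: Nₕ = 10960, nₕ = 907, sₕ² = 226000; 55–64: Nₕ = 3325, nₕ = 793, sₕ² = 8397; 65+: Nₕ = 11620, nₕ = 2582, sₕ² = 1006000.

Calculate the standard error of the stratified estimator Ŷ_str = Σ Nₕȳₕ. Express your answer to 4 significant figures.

Var(Ŷ_str) = Σₕ Nₕ²(1 − fₕ)sₕ²/nₕ.
18–34: 10960²·(1 − 907/10960)·226000/907 = 2.7454111 × 10^10.
55–64: 3325²·(1 − 793/3325)·8397/793 = 8.9146915 × 10^7.
65+: 11620²·(1 − 2582/11620)·1006000/2582 = 4.0918547 × 10^10.
Sum = 6.8461805 × 10^10.
SE = √(6.8461805 × 10^10) = 261700.

261700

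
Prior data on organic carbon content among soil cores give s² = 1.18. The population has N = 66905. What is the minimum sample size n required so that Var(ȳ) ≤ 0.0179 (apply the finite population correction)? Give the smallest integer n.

66

Without fpc, n₀ = s²/D = 1.18/0.0179 = 65.9218.
With fpc, (1 − n/N)·s²/n ≤ D requires n ≥ n₀/(1 + n₀/N) = 65.9218/(1 + 65.9218/66905) = 65.8569.
Rounding up, n = 66.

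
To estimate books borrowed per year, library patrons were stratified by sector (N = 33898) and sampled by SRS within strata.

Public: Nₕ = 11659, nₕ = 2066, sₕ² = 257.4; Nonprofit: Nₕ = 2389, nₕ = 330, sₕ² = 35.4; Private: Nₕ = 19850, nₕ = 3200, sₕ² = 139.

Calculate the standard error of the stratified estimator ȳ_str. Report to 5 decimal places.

Var(ȳ_str) = Σₕ Wₕ²(1 − fₕ)sₕ²/nₕ with Wₕ = Nₕ/N, N = 33898.
Public: Wₕ = 0.34394360; term = 0.34394360²·(1 − 0.17720216)·257.4/2066 = 0.012126789.
Nonprofit: Wₕ = 0.07047613; term = 0.07047613²·(1 − 0.13813311)·35.4/330 = 4.5921246 × 10^-4.
Private: Wₕ = 0.58558027; term = 0.58558027²·(1 − 0.16120907)·139/3200 = 0.01249371.
Sum = 0.025079711.
SE = √(0.025079711) = 0.15837.

0.15837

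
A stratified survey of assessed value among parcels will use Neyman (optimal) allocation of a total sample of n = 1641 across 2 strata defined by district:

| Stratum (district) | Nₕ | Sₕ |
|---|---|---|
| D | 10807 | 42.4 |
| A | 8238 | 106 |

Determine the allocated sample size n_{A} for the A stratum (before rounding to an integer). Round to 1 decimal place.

Neyman allocation: nₕ = n·NₕSₕ / Σⱼ NⱼSⱼ.
Σ NⱼSⱼ = 10807·42.4 + 8238·106 = 1.3314448 × 10^6.
n_{A} = 1641·8238·106 / (1.3314448 × 10^6) = 1076.2.

1076.2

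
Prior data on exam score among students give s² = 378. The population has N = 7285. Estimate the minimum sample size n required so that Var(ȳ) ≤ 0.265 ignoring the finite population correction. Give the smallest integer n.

Without fpc, n₀ = s²/D = 378/0.265 = 1426.4151.
Rounding up, n = 1427.

1427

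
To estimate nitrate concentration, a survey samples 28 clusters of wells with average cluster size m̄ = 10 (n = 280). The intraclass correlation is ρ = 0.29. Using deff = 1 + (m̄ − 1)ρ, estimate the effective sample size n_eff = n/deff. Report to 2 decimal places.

77.56

deff = 1 + (10 − 1)·0.29 = 1 + 2.61 = 3.61.
n_eff = 280 / 3.61 = 77.56.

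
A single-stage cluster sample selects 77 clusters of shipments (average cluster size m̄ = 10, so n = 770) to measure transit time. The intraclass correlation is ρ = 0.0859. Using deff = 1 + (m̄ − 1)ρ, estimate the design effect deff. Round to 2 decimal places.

deff = 1 + (10 − 1)·0.0859 = 1 + 0.7731 = 1.7731.

1.77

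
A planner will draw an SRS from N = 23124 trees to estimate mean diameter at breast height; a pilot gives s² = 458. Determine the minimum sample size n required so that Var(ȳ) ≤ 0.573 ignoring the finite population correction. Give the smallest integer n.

Without fpc, n₀ = s²/D = 458/0.573 = 799.3019.
Rounding up, n = 800.

800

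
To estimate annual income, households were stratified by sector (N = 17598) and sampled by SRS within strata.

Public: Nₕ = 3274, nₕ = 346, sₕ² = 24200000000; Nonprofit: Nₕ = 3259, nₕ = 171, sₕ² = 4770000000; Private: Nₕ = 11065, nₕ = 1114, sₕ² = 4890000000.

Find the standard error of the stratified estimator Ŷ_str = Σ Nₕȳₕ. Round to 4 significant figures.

Var(Ŷ_str) = Σₕ Nₕ²(1 − fₕ)sₕ²/nₕ.
Public: 3274²·(1 − 346/3274)·24200000000/346 = 6.7048492 × 10^14.
Nonprofit: 3259²·(1 − 171/3259)·4770000000/171 = 2.8072683 × 10^14.
Private: 11065²·(1 − 1114/11065)·4890000000/1114 = 4.8332784 × 10^14.
Sum = 1.4345396 × 10^15.
SE = √(1.4345396 × 10^15) = 3.788 × 10^7.

3.788 × 10^7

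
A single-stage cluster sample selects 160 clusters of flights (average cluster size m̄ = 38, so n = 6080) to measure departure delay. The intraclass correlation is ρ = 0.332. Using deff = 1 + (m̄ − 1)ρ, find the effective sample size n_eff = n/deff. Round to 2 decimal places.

457.69

deff = 1 + (38 − 1)·0.332 = 1 + 12.284 = 13.284.
n_eff = 6080 / 13.284 = 457.69.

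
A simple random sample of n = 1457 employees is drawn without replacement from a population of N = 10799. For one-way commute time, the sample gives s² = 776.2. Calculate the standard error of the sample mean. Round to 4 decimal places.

0.6789

Under SRS without replacement, Var(ȳ) = (1 − f)·s²/n with f = n/N = 1457/10799 = 0.13491990.
Var(ȳ) = (1 − 0.13491990)·776.2/1457 = 0.86508010·0.5327385 = 0.46086148.
SE(ȳ) = √(0.46086148) = 0.6789.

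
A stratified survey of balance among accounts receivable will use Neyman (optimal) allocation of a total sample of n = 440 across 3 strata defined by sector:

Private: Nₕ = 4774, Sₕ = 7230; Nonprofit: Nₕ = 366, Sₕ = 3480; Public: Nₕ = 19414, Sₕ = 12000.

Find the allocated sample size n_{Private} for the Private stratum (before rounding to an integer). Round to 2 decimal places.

56.51

Neyman allocation: nₕ = n·NₕSₕ / Σⱼ NⱼSⱼ.
Σ NⱼSⱼ = 4774·7230 + 366·3480 + 19414·12000 = 2.687577 × 10^8.
n_{Private} = 440·4774·7230 / (2.687577 × 10^8) = 56.51.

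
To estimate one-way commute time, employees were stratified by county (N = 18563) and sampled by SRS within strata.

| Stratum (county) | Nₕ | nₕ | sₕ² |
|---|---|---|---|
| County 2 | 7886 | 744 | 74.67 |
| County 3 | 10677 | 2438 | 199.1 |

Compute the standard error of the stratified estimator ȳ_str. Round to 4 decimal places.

Var(ȳ_str) = Σₕ Wₕ²(1 − fₕ)sₕ²/nₕ with Wₕ = Nₕ/N, N = 18563.
County 2: Wₕ = 0.42482357; term = 0.42482357²·(1 − 0.09434441)·74.67/744 = 0.016404141.
County 3: Wₕ = 0.57517643; term = 0.57517643²·(1 − 0.22834129)·199.1/2438 = 0.020848028.
Sum = 0.037252169.
SE = √(0.037252169) = 0.1930.

0.1930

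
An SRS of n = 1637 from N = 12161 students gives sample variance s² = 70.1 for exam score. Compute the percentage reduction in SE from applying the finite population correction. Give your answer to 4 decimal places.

6.9737

f = n/N = 1637/12161 = 0.13461064.
SE_no-fpc = √(s²/n) = 0.20693534; SE_fpc = √((1−f)s²/n) = 0.1925043.
Ratio = √(1−f) = 0.93026306. Reduction = 100·(1 − 0.93026306) = 6.9737%.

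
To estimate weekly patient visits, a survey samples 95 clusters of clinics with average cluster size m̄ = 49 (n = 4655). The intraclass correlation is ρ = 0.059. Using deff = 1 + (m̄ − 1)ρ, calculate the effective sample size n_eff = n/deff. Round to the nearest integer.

1215

deff = 1 + (49 − 1)·0.059 = 1 + 2.832 = 3.832.
n_eff = 4655 / 3.832 = 1215.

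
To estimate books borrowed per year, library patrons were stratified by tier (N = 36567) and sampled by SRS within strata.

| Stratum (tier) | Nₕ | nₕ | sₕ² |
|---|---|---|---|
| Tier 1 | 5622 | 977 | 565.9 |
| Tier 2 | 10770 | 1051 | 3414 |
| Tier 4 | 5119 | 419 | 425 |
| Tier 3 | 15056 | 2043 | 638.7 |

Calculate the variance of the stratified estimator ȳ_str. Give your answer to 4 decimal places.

Var(ȳ_str) = Σₕ Wₕ²(1 − fₕ)sₕ²/nₕ with Wₕ = Nₕ/N, N = 36567.
Tier 1: Wₕ = 0.15374518; term = 0.15374518²·(1 − 0.17378157)·565.9/977 = 0.011312095.
Tier 2: Wₕ = 0.29452785; term = 0.29452785²·(1 − 0.09758589)·3414/1051 = 0.25428423.
Tier 4: Wₕ = 0.13998961; term = 0.13998961²·(1 − 0.08185192)·425/419 = 0.018250688.
Tier 3: Wₕ = 0.41173736; term = 0.41173736²·(1 − 0.13569341)·638.7/2043 = 0.045807535.
Sum = 0.32965455.

0.3297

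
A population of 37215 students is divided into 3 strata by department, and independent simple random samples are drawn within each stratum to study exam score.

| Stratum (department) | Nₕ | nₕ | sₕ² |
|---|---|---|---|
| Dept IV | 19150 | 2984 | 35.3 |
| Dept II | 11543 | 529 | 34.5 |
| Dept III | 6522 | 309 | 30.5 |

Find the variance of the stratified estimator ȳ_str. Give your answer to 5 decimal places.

Var(ȳ_str) = Σₕ Wₕ²(1 − fₕ)sₕ²/nₕ with Wₕ = Nₕ/N, N = 37215.
Dept IV: Wₕ = 0.51457746; term = 0.51457746²·(1 − 0.15582245)·35.3/2984 = 0.0026443028.
Dept II: Wₕ = 0.31017063; term = 0.31017063²·(1 − 0.04582864)·34.5/529 = 0.0059867503.
Dept III: Wₕ = 0.17525191; term = 0.17525191²·(1 − 0.04737810)·30.5/309 = 0.0028879353.
Sum = 0.011518988.

0.01152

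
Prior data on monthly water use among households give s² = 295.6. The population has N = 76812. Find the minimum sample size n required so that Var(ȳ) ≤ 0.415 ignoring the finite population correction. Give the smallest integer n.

Without fpc, n₀ = s²/D = 295.6/0.415 = 712.2892.
Rounding up, n = 713.

713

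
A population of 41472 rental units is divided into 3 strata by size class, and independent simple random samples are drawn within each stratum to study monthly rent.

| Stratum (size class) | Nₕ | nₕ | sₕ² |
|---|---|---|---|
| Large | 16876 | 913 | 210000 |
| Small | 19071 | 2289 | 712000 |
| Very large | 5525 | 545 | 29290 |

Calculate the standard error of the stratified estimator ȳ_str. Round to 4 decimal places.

9.7349

Var(ȳ_str) = Σₕ Wₕ²(1 − fₕ)sₕ²/nₕ with Wₕ = Nₕ/N, N = 41472.
Large: Wₕ = 0.40692515; term = 0.40692515²·(1 − 0.05410050)·210000/913 = 36.026543.
Small: Wₕ = 0.45985243; term = 0.45985243²·(1 − 0.12002517)·712000/2289 = 57.881719.
Very large: Wₕ = 0.13322242; term = 0.13322242²·(1 − 0.09864253)·29290/545 = 0.85975465.
Sum = 94.768017.
SE = √(94.768017) = 9.7349.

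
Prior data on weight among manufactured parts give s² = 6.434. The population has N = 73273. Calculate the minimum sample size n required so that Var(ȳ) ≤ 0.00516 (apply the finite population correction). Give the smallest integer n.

Without fpc, n₀ = s²/D = 6.434/0.00516 = 1246.8992.
With fpc, (1 − n/N)·s²/n ≤ D requires n ≥ n₀/(1 + n₀/N) = 1246.8992/(1 + 1246.8992/73273) = 1226.0355.
Rounding up, n = 1227.

1227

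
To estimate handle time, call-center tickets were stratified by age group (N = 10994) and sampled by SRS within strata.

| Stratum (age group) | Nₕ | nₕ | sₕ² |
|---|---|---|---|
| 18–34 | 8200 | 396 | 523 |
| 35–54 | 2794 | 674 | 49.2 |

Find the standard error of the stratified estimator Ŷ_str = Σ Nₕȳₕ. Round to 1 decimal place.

Var(Ŷ_str) = Σₕ Nₕ²(1 − fₕ)sₕ²/nₕ.
18–34: 8200²·(1 − 396/8200)·523/396 = 8.4515743 × 10^7.
35–54: 2794²·(1 − 674/2794)·49.2/674 = 432381.86.
Sum = 8.4948125 × 10^7.
SE = √(8.4948125 × 10^7) = 9216.7.

9216.7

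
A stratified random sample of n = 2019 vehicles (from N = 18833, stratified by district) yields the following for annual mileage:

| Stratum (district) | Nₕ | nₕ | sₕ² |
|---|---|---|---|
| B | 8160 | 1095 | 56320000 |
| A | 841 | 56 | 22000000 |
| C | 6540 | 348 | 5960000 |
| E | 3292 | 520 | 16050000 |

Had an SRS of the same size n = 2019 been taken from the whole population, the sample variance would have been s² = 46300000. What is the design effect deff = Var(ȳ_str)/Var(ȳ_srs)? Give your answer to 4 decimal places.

Var(ȳ_str) = Σ Wₕ²(1−fₕ)sₕ²/nₕ with Wₕ = Nₕ/18833:
  B: (8160/18833)²·(1−1095/8160)·56320000/1095 = 8360.1071
  A: (841/18833)²·(1−56/841)·22000000/56 = 731.24228
  C: (6540/18833)²·(1−348/6540)·5960000/348 = 1955.4049
  E: (3292/18833)²·(1−520/3292)·16050000/520 = 794.11927
  → Var(ȳ_str) = 11840.874.
Var(ȳ_srs) = (1 − 2019/18833)·46300000/2019 = 20473.694.
deff = 11840.874 / 20473.694 = 0.5783.

0.5783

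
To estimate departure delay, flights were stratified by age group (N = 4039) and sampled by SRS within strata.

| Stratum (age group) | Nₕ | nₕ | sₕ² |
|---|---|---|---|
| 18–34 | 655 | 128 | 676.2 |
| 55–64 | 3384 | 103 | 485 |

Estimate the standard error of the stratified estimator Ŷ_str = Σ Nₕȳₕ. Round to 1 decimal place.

Var(Ŷ_str) = Σₕ Nₕ²(1 − fₕ)sₕ²/nₕ.
18–34: 655²·(1 − 128/655)·676.2/128 = 1.8235476 × 10^6.
55–64: 3384²·(1 − 103/3384)·485/103 = 5.2280664 × 10^7.
Sum = 5.4104212 × 10^7.
SE = √(5.4104212 × 10^7) = 7355.6.

7355.6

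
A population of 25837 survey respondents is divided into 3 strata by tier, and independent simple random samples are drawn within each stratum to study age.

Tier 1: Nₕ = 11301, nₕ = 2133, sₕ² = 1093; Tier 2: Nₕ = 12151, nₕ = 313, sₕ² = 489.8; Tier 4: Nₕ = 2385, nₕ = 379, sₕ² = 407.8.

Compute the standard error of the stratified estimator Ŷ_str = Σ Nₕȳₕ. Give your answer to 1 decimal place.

16832.5

Var(Ŷ_str) = Σₕ Nₕ²(1 − fₕ)sₕ²/nₕ.
Tier 1: 11301²·(1 − 2133/11301)·1093/2133 = 5.3090985 × 10^7.
Tier 2: 12151²·(1 − 313/12151)·489.8/313 = 2.2509446 × 10^8.
Tier 4: 2385²·(1 − 379/2385)·407.8/379 = 5.1478671 × 10^6.
Sum = 2.8333331 × 10^8.
SE = √(2.8333331 × 10^8) = 16832.5.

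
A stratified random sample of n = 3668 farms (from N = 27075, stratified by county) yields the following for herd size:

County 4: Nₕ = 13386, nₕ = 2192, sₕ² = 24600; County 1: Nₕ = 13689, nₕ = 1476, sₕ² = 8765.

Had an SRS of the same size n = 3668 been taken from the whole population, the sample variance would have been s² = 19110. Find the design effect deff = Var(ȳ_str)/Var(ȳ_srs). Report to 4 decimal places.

0.8100

Var(ȳ_str) = Σ Wₕ²(1−fₕ)sₕ²/nₕ with Wₕ = Nₕ/27075:
  County 4: (13386/27075)²·(1−2192/13386)·24600/2192 = 2.2940018
  County 1: (13689/27075)²·(1−1476/13689)·8765/1476 = 1.3543244
  → Var(ȳ_str) = 3.6483262.
Var(ȳ_srs) = (1 − 3668/27075)·19110/3668 = 4.5041065.
deff = 3.6483262 / 4.5041065 = 0.8100.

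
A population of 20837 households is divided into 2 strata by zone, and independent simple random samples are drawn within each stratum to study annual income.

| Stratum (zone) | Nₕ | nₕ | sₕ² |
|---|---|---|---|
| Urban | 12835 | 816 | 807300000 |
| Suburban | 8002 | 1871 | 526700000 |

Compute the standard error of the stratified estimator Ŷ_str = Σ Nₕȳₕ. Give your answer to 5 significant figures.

Var(Ŷ_str) = Σₕ Nₕ²(1 − fₕ)sₕ²/nₕ.
Urban: 12835²·(1 − 816/12835)·807300000/816 = 1.5261914 × 10^14.
Suburban: 8002²·(1 − 1871/8002)·526700000/1871 = 1.3810818 × 10^13.
Sum = 1.6642996 × 10^14.
SE = √(1.6642996 × 10^14) = 1.2901 × 10^7.

1.2901 × 10^7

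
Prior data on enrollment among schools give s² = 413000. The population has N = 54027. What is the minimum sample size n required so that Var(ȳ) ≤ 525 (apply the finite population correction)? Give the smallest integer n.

Without fpc, n₀ = s²/D = 413000/525 = 786.6667.
With fpc, (1 − n/N)·s²/n ≤ D requires n ≥ n₀/(1 + n₀/N) = 786.6667/(1 + 786.6667/54027) = 775.3767.
Rounding up, n = 776.

776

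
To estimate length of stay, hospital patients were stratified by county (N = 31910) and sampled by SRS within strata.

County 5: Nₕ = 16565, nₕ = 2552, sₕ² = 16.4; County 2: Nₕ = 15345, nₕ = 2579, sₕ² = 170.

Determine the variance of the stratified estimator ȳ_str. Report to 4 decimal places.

0.0141

Var(ȳ_str) = Σₕ Wₕ²(1 − fₕ)sₕ²/nₕ with Wₕ = Nₕ/N, N = 31910.
County 5: Wₕ = 0.51911626; term = 0.51911626²·(1 − 0.15405976)·16.4/2552 = 0.0014649815.
County 2: Wₕ = 0.48088374; term = 0.48088374²·(1 − 0.16806777)·170/2579 = 0.012681356.
Sum = 0.014146338.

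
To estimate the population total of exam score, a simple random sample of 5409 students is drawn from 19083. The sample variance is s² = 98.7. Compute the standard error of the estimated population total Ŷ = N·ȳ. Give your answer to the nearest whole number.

Var(Ŷ) = N²·Var(ȳ) = N²·(1 − n/N)·s²/n.
f = 5409/19083 = 0.28344600; Var(ȳ) = 0.71655400·98.7/5409 = 0.013075223.
Var(Ŷ) = 19083² · 0.013075223 = 4.7614848 × 10^6.
SE(Ŷ) = √(4.7614848 × 10^6) = 2182.

2182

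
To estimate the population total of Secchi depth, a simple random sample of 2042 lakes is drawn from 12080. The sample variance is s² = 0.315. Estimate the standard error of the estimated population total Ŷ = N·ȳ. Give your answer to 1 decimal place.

Var(Ŷ) = N²·Var(ȳ) = N²·(1 − n/N)·s²/n.
f = 2042/12080 = 0.16903974; Var(ȳ) = 0.83096026·0.315/2042 = 1.2818437 × 10^-4.
Var(Ŷ) = 12080² · (1.2818437 × 10^-4) = 18705.484.
SE(Ŷ) = √(18705.484) = 136.8.

136.8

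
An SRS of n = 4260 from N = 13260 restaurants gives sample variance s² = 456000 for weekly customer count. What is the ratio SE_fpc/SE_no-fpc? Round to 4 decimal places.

0.8239

f = n/N = 4260/13260 = 0.32126697.
SE_no-fpc = √(s²/n) = 10.346123; SE_fpc = √((1−f)s²/n) = 8.5236796.
Ratio = √(1−f) = 0.82385255.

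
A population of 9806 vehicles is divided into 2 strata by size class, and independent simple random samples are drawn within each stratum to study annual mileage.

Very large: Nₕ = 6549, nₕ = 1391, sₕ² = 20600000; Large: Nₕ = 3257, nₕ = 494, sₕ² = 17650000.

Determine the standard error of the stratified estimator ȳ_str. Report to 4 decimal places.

92.4459

Var(ȳ_str) = Σₕ Wₕ²(1 − fₕ)sₕ²/nₕ with Wₕ = Nₕ/N, N = 9806.
Very large: Wₕ = 0.66785641; term = 0.66785641²·(1 − 0.21239884)·20600000/1391 = 5202.5066.
Large: Wₕ = 0.33214359; term = 0.33214359²·(1 − 0.15167332)·17650000/494 = 3343.741.
Sum = 8546.2476.
SE = √(8546.2476) = 92.4459.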